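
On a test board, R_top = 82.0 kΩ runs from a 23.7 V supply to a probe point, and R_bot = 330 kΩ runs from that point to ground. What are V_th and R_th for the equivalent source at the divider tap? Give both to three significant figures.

V_th = 19.0 V, R_th = 65.7 kΩ

V_th is the open-circuit tap voltage: 23.7 × 330/(82.0 + 330) = 19.0 V.
With the supply zeroed, R_top and R_bot appear in parallel from the tap: R_th = R_top‖R_bot = (82.0 × 330)/412.0 = 65.7 kΩ.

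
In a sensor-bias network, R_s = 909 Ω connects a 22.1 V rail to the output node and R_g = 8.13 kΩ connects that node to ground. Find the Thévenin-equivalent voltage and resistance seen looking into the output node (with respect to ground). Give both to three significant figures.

V_th is the open-circuit tap voltage: 22.1 × 8130/(909 + 8130) = 19.9 V.
With the supply zeroed, R_s and R_g appear in parallel from the tap: R_th = R_s‖R_g = (909 × 8130)/9039 = 818 Ω.

V_th = 19.9 V, R_th = 818 Ω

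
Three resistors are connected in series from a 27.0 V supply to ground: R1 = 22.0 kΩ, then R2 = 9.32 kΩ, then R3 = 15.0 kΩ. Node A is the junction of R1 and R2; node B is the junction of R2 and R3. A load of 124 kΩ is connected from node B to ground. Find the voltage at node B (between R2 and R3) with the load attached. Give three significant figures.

At node B, R3 is in parallel with the load: R3‖R_L = 13.38 kΩ.
Below node A the resistance is R2 + (R3‖R_L) = 22.70 kΩ, so V_A = 27.0 × 22.70/44.70 = 13.71 V.
Then V_B = V_A × (R3‖R_L)/(R2 + R3‖R_L) = 13.71 × 13.38/22.70 = 8.08 V.

V ≈ 8.08 V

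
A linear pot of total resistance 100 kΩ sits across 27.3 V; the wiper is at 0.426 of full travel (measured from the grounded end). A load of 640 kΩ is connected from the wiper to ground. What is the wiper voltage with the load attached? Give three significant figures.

The wiper splits the pot into (1−α)R = 57.40 kΩ above and αR = 42.60 kΩ below.
Lower section ‖ load = 39.94 kΩ.
V_wiper = 27.3 × 39.94/(57.40 + 39.94) = 11.2 V.

V ≈ 11.2 V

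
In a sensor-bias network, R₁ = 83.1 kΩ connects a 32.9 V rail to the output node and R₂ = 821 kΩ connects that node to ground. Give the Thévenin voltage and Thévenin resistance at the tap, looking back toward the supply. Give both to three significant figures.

V_th = 29.9 V, R_th = 75.5 kΩ

V_th is the open-circuit tap voltage: 32.9 × 821/(83.1 + 821) = 29.9 V.
With the supply zeroed, R₁ and R₂ appear in parallel from the tap: R_th = R₁‖R₂ = (83.1 × 821)/904.1 = 75.5 kΩ.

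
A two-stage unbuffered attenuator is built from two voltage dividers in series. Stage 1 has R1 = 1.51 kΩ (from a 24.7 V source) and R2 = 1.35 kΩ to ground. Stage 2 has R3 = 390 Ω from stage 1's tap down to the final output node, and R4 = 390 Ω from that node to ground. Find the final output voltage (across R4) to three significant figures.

V_out ≈ 3.05 V

Stage 2 presents R3+R4 = 780.0 Ω as a load on stage 1's tap.
Stage 1's lower leg becomes R2‖(R3+R4) = 494.4 Ω, so V_mid = 24.7 × 494.4/2004 = 6.092 V.
Stage 2 is itself unloaded: V_out = V_mid × R4/(R3+R4) = 6.092 × 390/780.0 = 3.05 V.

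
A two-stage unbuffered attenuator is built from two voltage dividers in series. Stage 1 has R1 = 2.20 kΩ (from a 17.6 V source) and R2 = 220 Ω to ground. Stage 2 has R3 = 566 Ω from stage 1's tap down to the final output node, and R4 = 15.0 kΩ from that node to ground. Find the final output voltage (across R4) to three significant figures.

Stage 2 presents R3+R4 = 15570 Ω as a load on stage 1's tap.
Stage 1's lower leg becomes R2‖(R3+R4) = 216.9 Ω, so V_mid = 17.6 × 216.9/2417 = 1.580 V.
Stage 2 is itself unloaded: V_out = V_mid × R4/(R3+R4) = 1.580 × 15000/15570 = 1.52 V.

V_out ≈ 1.52 V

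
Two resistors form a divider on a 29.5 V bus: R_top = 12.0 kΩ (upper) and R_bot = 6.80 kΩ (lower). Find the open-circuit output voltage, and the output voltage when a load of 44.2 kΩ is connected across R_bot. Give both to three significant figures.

Unloaded: 10.7 V; loaded: 9.72 V

Open-circuit: V = 29.5 × 6.80/(12.0 + 6.80) = 10.7 V.
With the load, R_bot becomes R_bot‖R_L = 5.893 kΩ, so V = 29.5 × 5.893/17.89 = 9.72 V.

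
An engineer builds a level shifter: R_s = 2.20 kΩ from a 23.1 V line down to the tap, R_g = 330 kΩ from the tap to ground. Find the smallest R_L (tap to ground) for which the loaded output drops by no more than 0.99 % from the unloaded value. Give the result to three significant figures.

R_L(min) ≈ 219 kΩ

Output resistance R_th = R_s‖R_g = (2.20 × 330)/332.2 = 2.185 kΩ.
The fractional drop is R_th/(R_th + R_L); requiring this ≤ 0.00990 gives R_L ≥ R_th(1/0.00990 − 1) = 2.185 × 100.0 = 219 kΩ.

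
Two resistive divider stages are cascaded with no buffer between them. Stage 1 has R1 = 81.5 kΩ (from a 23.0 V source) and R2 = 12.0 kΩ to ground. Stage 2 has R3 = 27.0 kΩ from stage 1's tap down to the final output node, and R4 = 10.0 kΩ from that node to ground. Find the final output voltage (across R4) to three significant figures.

Stage 2 presents R3+R4 = 37.00 kΩ as a load on stage 1's tap.
Stage 1's lower leg becomes R2‖(R3+R4) = 9.061 kΩ, so V_mid = 23.0 × 9.061/90.56 = 2.301 V.
Stage 2 is itself unloaded: V_out = V_mid × R4/(R3+R4) = 2.301 × 10.0/37.00 = 0.622 V.

V_out ≈ 0.622 V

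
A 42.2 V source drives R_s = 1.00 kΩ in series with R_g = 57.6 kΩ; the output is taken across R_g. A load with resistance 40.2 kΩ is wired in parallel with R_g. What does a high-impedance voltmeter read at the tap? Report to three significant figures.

The load sits in parallel with R_g: R_g‖R_L = (57.6 × 40.2) / (57.6 + 40.2) = 23.68 kΩ.
V_out = 42.2 × 23.68 / (1.00 + 23.68) = 42.2 × 23.68/24.68 = 40.5 V.

V_out ≈ 40.5 V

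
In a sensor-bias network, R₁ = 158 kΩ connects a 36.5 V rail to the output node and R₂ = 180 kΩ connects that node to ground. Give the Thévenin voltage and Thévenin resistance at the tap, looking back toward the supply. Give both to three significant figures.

V_th is the open-circuit tap voltage: 36.5 × 180/(158 + 180) = 19.4 V.
With the supply zeroed, R₁ and R₂ appear in parallel from the tap: R_th = R₁‖R₂ = (158 × 180)/338.0 = 84.1 kΩ.

V_th = 19.4 V, R_th = 84.1 kΩ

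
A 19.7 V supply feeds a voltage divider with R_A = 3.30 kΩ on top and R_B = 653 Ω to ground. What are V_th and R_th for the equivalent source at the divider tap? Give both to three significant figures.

V_th is the open-circuit tap voltage: 19.7 × 653/(3300 + 653) = 3.25 V.
With the supply zeroed, R_A and R_B appear in parallel from the tap: R_th = R_A‖R_B = (3300 × 653)/3953 = 545 Ω.

V_th = 3.25 V, R_th = 545 Ω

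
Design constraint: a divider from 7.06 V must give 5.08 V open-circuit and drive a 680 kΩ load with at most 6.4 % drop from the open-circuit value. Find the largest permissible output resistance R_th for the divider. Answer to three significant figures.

Loading drop = R_th/(R_th + R_L) ≤ 0.0640, so R_th ≤ R_L · ε/(1−ε) = 680 kΩ × 0.0640/0.9360 = 46.5 kΩ.

R_th ≤ 46.5 kΩ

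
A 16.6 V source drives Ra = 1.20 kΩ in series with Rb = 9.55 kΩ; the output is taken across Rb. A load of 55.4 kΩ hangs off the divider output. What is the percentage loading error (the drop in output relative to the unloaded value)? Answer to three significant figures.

The divider's output (Thévenin) resistance is Ra‖Rb = 1.066 kΩ.
Fractional drop under load = R_th/(R_th + R_L) = 1.066 / (1.066 + 55.4) = 0.01888.
So the output falls by 1.89 %.

1.89 %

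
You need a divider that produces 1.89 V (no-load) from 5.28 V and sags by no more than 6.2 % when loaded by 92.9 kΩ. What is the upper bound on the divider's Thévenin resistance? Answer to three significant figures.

Loading drop = R_th/(R_th + R_L) ≤ 0.0620, so R_th ≤ R_L · ε/(1−ε) = 92.9 kΩ × 0.0620/0.9380 = 6.14 kΩ.

R_th ≤ 6.14 kΩ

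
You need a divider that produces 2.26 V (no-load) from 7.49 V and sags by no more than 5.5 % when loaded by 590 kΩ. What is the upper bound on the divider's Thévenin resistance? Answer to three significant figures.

R_th ≤ 34.3 kΩ

Loading drop = R_th/(R_th + R_L) ≤ 0.0550, so R_th ≤ R_L · ε/(1−ε) = 590 kΩ × 0.0550/0.9450 = 34.3 kΩ.
(Any R1, R2 with R2/(R1+R2) = 0.302 and R1‖R2 ≤ 34.3 kΩ will meet the spec.)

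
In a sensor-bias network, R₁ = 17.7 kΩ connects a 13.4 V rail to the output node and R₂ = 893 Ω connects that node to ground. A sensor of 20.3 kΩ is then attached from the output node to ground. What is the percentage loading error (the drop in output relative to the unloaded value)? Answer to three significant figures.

The divider's output (Thévenin) resistance is R₁‖R₂ = 850.1 Ω.
Fractional drop under load = R_th/(R_th + R_L) = 850.1 / (850.1 + 20300) = 0.04019.
So the output falls by 4.02 %.

4.02 %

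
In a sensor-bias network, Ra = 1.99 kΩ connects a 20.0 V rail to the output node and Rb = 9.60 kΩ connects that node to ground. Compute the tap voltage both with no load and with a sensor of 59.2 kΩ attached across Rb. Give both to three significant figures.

Unloaded: 16.6 V; loaded: 16.1 V

Open-circuit: V = 20.0 × 9.60/(1.99 + 9.60) = 16.6 V.
With the load, Rb becomes Rb‖R_L = 8.260 kΩ, so V = 20.0 × 8.260/10.25 = 16.1 V.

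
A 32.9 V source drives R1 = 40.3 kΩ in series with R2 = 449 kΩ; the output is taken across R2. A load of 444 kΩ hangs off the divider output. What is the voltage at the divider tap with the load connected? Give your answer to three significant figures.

V_out ≈ 27.9 V

The load sits in parallel with R2: R2‖R_L = (449 × 444) / (449 + 444) = 223.2 kΩ.
V_out = 32.9 × 223.2 / (40.3 + 223.2) = 32.9 × 223.2/263.5 = 27.9 V.
(Unloaded it would have been 30.2 V.)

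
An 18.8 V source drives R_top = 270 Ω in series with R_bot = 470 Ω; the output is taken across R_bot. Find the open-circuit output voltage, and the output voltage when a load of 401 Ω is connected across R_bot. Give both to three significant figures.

Unloaded: 11.9 V; loaded: 8.36 V

Open-circuit: V = 18.8 × 470/(270 + 470) = 11.9 V.
With the load, R_bot becomes R_bot‖R_L = 216.4 Ω, so V = 18.8 × 216.4/486.4 = 8.36 V.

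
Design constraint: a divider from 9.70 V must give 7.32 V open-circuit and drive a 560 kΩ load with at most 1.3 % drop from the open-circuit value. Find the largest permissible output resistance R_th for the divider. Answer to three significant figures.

Loading drop = R_th/(R_th + R_L) ≤ 0.0130, so R_th ≤ R_L · ε/(1−ε) = 560 kΩ × 0.0130/0.9870 = 7.38 kΩ.
(Any R1, R2 with R2/(R1+R2) = 0.755 and R1‖R2 ≤ 7.38 kΩ will meet the spec.)

R_th ≤ 7.38 kΩ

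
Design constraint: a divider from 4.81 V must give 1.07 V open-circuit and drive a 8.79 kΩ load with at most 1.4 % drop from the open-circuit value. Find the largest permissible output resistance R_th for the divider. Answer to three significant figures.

Loading drop = R_th/(R_th + R_L) ≤ 0.0140, so R_th ≤ R_L · ε/(1−ε) = 8.79 kΩ × 0.0140/0.9860 = 125 Ω.

R_th ≤ 125 Ω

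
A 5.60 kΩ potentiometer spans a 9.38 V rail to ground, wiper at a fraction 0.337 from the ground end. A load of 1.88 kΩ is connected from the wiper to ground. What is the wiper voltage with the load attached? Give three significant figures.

V ≈ 1.90 V

The wiper splits the pot into (1−α)R = 3.713 kΩ above and αR = 1.887 kΩ below.
Lower section ‖ load = 0.9418 kΩ.
V_wiper = 9.38 × 0.9418/(3.713 + 0.9418) = 1.90 V.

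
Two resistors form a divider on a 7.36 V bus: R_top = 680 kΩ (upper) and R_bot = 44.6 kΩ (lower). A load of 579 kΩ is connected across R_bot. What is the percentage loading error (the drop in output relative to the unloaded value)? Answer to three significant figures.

The divider's output (Thévenin) resistance is R_top‖R_bot = 41.85 kΩ.
Fractional drop under load = R_th/(R_th + R_L) = 41.85 / (41.85 + 579) = 0.06741.
So the output falls by 6.74 %.

6.74 %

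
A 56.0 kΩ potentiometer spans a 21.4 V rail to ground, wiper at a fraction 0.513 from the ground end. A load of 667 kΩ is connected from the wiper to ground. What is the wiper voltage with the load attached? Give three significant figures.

The wiper splits the pot into (1−α)R = 27.27 kΩ above and αR = 28.73 kΩ below.
Lower section ‖ load = 27.54 kΩ.
V_wiper = 21.4 × 27.54/(27.27 + 27.54) = 10.8 V.

V ≈ 10.8 V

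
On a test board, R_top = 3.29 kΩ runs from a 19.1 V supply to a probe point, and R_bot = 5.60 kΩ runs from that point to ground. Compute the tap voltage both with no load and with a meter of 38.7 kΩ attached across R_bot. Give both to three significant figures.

Open-circuit: V = 19.1 × 5.60/(3.29 + 5.60) = 12.0 V.
With the load, R_bot becomes R_bot‖R_L = 4.892 kΩ, so V = 19.1 × 4.892/8.182 = 11.4 V.

Unloaded: 12.0 V; loaded: 11.4 V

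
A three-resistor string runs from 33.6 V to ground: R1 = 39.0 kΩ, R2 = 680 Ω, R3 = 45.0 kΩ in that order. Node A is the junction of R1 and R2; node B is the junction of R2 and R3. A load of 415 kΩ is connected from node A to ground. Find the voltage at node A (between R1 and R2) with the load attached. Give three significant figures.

V ≈ 17.3 V

Below node A the series string R2+R3 = 45680 Ω sits in parallel with the 415000 Ω load: 41150 Ω.
V_A = 33.6 × 41150/(39000 + 41150) = 17.3 V.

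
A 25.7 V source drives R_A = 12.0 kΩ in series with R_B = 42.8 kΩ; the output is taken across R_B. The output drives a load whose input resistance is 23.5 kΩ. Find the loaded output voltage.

The load sits in parallel with R_B: R_B‖R_L = (42.8 × 23.5) / (42.8 + 23.5) = 15.17 kΩ.
V_out = 25.7 × 15.17 / (12.0 + 15.17) = 25.7 × 15.17/27.17 = 14.3 V.
(Unloaded it would have been 20.1 V.)

V_out ≈ 14.3 V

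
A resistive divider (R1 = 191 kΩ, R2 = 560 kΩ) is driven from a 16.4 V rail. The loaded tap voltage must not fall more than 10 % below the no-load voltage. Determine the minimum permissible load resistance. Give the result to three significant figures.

R_L(min) ≈ 1.28 MΩ

Output resistance R_th = R1‖R2 = (191 × 560)/751.0 = 142.4 kΩ.
The fractional drop is R_th/(R_th + R_L); requiring this ≤ 0.100 gives R_L ≥ R_th(1/0.100 − 1) = 142.4 × 9.000 = 1.28 MΩ.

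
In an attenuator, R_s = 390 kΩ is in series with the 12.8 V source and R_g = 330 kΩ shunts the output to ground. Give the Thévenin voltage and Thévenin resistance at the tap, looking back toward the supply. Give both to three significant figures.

V_th is the open-circuit tap voltage: 12.8 × 330/(390 + 330) = 5.87 V.
With the supply zeroed, R_s and R_g appear in parallel from the tap: R_th = R_s‖R_g = (390 × 330)/720.0 = 179 kΩ.

V_th = 5.87 V, R_th = 179 kΩ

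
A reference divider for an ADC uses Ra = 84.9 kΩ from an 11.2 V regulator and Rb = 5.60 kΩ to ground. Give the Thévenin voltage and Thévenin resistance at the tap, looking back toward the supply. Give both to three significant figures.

V_th = 0.693 V, R_th = 5.25 kΩ

V_th is the open-circuit tap voltage: 11.2 × 5.60/(84.9 + 5.60) = 0.693 V.
With the supply zeroed, Ra and Rb appear in parallel from the tap: R_th = Ra‖Rb = (84.9 × 5.60)/90.50 = 5.25 kΩ.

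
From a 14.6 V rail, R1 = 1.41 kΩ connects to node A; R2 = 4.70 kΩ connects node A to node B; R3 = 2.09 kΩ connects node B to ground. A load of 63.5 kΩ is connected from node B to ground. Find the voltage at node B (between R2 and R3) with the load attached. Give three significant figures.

At node B, R3 is in parallel with the load: R3‖R_L = 2.023 kΩ.
Below node A the resistance is R2 + (R3‖R_L) = 6.723 kΩ, so V_A = 14.6 × 6.723/8.133 = 12.07 V.
Then V_B = V_A × (R3‖R_L)/(R2 + R3‖R_L) = 12.07 × 2.023/6.723 = 3.63 V.

V ≈ 3.63 V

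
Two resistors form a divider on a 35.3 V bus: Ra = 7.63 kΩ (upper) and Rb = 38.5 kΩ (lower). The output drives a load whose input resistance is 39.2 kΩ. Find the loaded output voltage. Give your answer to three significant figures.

V_out ≈ 25.3 V

The load sits in parallel with Rb: Rb‖R_L = (38.5 × 39.2) / (38.5 + 39.2) = 19.42 kΩ.
V_out = 35.3 × 19.42 / (7.63 + 19.42) = 35.3 × 19.42/27.05 = 25.3 V.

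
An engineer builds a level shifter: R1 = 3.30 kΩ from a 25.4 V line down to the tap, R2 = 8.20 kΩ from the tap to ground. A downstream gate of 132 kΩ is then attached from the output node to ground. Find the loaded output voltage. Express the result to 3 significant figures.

V_out ≈ 17.8 V

The load sits in parallel with R2: R2‖R_L = (8.20 × 132) / (8.20 + 132) = 7.720 kΩ.
V_out = 25.4 × 7.720 / (3.30 + 7.720) = 25.4 × 7.720/11.02 = 17.8 V.
(Unloaded it would have been 18.1 V.)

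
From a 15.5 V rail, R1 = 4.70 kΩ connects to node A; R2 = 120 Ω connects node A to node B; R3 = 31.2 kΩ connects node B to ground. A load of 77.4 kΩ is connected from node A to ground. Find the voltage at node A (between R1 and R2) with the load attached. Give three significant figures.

Below node A the series string R2+R3 = 31320 Ω sits in parallel with the 77400 Ω load: 22300 Ω.
V_A = 15.5 × 22300/(4700 + 22300) = 12.8 V.

V ≈ 12.8 V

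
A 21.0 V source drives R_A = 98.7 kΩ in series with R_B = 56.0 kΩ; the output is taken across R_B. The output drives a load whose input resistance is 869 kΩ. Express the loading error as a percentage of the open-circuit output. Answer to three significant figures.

The divider's output (Thévenin) resistance is R_A‖R_B = 35.73 kΩ.
Fractional drop under load = R_th/(R_th + R_L) = 35.73 / (35.73 + 869) = 0.03949.
So the output falls by 3.95 %.

3.95 %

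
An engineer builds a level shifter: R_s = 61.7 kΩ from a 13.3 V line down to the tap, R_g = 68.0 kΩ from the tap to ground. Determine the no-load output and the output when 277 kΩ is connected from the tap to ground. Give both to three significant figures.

Open-circuit: V = 13.3 × 68.0/(61.7 + 68.0) = 6.97 V.
With the load, R_g becomes R_g‖R_L = 54.60 kΩ, so V = 13.3 × 54.60/116.3 = 6.24 V.

Unloaded: 6.97 V; loaded: 6.24 V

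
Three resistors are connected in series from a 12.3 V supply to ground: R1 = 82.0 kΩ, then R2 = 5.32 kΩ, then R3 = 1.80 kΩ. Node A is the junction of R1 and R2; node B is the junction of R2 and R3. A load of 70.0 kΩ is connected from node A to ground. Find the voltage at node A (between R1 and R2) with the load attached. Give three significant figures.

Below node A the series string R2+R3 = 7.120 kΩ sits in parallel with the 70.0 kΩ load: 6.463 kΩ.
V_A = 12.3 × 6.463/(82.0 + 6.463) = 0.899 V.

V ≈ 0.899 V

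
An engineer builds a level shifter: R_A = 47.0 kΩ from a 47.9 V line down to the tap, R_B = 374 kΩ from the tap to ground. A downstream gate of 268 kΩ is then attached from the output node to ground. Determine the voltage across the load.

V_out ≈ 36.8 V

The load sits in parallel with R_B: R_B‖R_L = (374 × 268) / (374 + 268) = 156.1 kΩ.
V_out = 47.9 × 156.1 / (47.0 + 156.1) = 47.9 × 156.1/203.1 = 36.8 V.
(Unloaded it would have been 42.6 V.)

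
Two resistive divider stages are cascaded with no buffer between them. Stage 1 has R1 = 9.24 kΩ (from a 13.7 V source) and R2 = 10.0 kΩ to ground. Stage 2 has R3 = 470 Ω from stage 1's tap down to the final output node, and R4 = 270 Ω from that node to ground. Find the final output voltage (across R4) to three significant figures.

Stage 2 presents R3+R4 = 740.0 Ω as a load on stage 1's tap.
Stage 1's lower leg becomes R2‖(R3+R4) = 689.0 Ω, so V_mid = 13.7 × 689.0/9929 = 0.9507 V.
Stage 2 is itself unloaded: V_out = V_mid × R4/(R3+R4) = 0.9507 × 270/740.0 = 0.347 V.

V_out ≈ 0.347 V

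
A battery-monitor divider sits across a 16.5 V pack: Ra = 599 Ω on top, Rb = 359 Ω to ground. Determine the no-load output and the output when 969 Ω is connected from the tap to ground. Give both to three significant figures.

Unloaded: 6.18 V; loaded: 5.02 V

Open-circuit: V = 16.5 × 359/(599 + 359) = 6.18 V.
With the load, Rb becomes Rb‖R_L = 262.0 Ω, so V = 16.5 × 262.0/861.0 = 5.02 V.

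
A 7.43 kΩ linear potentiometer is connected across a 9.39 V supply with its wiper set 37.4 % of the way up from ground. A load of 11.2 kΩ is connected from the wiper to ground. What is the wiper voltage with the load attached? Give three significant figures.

The wiper splits the pot into (1−α)R = 4.651 kΩ above and αR = 2.779 kΩ below.
Lower section ‖ load = 2.226 kΩ.
V_wiper = 9.39 × 2.226/(4.651 + 2.226) = 3.04 V.

V ≈ 3.04 V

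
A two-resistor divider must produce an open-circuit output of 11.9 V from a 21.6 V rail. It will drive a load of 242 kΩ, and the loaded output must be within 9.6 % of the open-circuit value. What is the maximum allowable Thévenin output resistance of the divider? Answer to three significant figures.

Loading drop = R_th/(R_th + R_L) ≤ 0.0960, so R_th ≤ R_L · ε/(1−ε) = 242 kΩ × 0.0960/0.9040 = 25.7 kΩ.

R_th ≤ 25.7 kΩ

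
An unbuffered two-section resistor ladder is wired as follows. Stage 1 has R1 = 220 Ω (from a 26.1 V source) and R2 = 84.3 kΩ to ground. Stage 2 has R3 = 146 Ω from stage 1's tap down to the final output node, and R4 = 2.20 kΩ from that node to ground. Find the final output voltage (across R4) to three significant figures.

V_out ≈ 22.3 V

Stage 2 presents R3+R4 = 2346 Ω as a load on stage 1's tap.
Stage 1's lower leg becomes R2‖(R3+R4) = 2282 Ω, so V_mid = 26.1 × 2282/2502 = 23.81 V.
Stage 2 is itself unloaded: V_out = V_mid × R4/(R3+R4) = 23.81 × 2200/2346 = 22.3 V.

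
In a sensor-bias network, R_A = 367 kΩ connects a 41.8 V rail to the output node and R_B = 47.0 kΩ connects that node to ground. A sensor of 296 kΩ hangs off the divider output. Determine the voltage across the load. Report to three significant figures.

The load sits in parallel with R_B: R_B‖R_L = (47.0 × 296) / (47.0 + 296) = 40.56 kΩ.
V_out = 41.8 × 40.56 / (367 + 40.56) = 41.8 × 40.56/407.6 = 4.16 V.

V_out ≈ 4.16 V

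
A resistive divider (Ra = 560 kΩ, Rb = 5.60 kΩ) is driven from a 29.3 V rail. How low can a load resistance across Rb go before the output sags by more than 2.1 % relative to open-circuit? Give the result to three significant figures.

R_L(min) ≈ 258 kΩ

Output resistance R_th = Ra‖Rb = (560 × 5.60)/565.6 = 5.545 kΩ.
The fractional drop is R_th/(R_th + R_L); requiring this ≤ 0.0210 gives R_L ≥ R_th(1/0.0210 − 1) = 5.545 × 46.62 = 258 kΩ.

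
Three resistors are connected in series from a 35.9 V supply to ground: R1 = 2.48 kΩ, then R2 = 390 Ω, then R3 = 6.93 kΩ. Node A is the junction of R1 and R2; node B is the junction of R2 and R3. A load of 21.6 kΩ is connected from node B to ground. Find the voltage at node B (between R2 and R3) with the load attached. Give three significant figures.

V ≈ 23.2 V

At node B, R3 is in parallel with the load: R3‖R_L = 5247 Ω.
Below node A the resistance is R2 + (R3‖R_L) = 5637 Ω, so V_A = 35.9 × 5637/8117 = 24.93 V.
Then V_B = V_A × (R3‖R_L)/(R2 + R3‖R_L) = 24.93 × 5247/5637 = 23.2 V.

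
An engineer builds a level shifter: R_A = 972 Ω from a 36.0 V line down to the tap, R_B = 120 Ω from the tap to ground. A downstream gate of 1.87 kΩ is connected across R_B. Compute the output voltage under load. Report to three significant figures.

The load sits in parallel with R_B: R_B‖R_L = (120 × 1870) / (120 + 1870) = 112.8 Ω.
V_out = 36.0 × 112.8 / (972 + 112.8) = 36.0 × 112.8/1085 = 3.74 V.

V_out ≈ 3.74 V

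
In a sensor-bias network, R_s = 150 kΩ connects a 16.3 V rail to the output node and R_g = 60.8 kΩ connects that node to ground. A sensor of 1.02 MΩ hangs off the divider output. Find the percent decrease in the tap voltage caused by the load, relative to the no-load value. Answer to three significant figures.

The divider's output (Thévenin) resistance is R_s‖R_g = 43.26 kΩ.
Fractional drop under load = R_th/(R_th + R_L) = 43.26 / (43.26 + 1020) = 0.04069.
So the output falls by 4.07 %.

4.07 %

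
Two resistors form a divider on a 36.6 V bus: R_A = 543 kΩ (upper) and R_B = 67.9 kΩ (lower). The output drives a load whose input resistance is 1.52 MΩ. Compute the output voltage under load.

The load sits in parallel with R_B: R_B‖R_L = (67.9 × 1520) / (67.9 + 1520) = 65.00 kΩ.
V_out = 36.6 × 65.00 / (543 + 65.00) = 36.6 × 65.00/608.0 = 3.91 V.
(Unloaded it would have been 4.07 V.)

V_out ≈ 3.91 V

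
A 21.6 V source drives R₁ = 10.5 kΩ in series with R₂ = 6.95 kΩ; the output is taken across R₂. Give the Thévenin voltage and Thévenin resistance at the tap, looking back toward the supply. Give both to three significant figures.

V_th is the open-circuit tap voltage: 21.6 × 6.95/(10.5 + 6.95) = 8.60 V.
With the supply zeroed, R₁ and R₂ appear in parallel from the tap: R_th = R₁‖R₂ = (10.5 × 6.95)/17.45 = 4.18 kΩ.

V_th = 8.60 V, R_th = 4.18 kΩ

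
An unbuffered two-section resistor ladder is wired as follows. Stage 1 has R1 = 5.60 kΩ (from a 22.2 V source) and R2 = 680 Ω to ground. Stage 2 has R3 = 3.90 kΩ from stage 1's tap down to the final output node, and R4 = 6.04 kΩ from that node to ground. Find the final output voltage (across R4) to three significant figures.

Stage 2 presents R3+R4 = 9940 Ω as a load on stage 1's tap.
Stage 1's lower leg becomes R2‖(R3+R4) = 636.5 Ω, so V_mid = 22.2 × 636.5/6236 = 2.266 V.
Stage 2 is itself unloaded: V_out = V_mid × R4/(R3+R4) = 2.266 × 6040/9940 = 1.38 V.

V_out ≈ 1.38 V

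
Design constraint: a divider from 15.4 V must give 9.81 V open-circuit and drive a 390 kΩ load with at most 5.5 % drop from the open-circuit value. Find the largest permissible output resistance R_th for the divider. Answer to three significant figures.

Loading drop = R_th/(R_th + R_L) ≤ 0.0550, so R_th ≤ R_L · ε/(1−ε) = 390 kΩ × 0.0550/0.9450 = 22.7 kΩ.
(Any R1, R2 with R2/(R1+R2) = 0.637 and R1‖R2 ≤ 22.7 kΩ will meet the spec.)

R_th ≤ 22.7 kΩ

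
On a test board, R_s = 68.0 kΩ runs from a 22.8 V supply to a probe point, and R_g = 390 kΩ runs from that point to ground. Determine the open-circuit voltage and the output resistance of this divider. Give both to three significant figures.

V_th is the open-circuit tap voltage: 22.8 × 390/(68.0 + 390) = 19.4 V.
With the supply zeroed, R_s and R_g appear in parallel from the tap: R_th = R_s‖R_g = (68.0 × 390)/458.0 = 57.9 kΩ.

V_th = 19.4 V, R_th = 57.9 kΩ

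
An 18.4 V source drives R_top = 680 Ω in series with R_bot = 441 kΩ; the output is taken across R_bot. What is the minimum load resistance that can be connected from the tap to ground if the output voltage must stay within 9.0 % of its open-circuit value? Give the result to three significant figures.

R_L(min) ≈ 6.86 kΩ

Output resistance R_th = R_top‖R_bot = (680 × 441000)/441700 = 679.0 Ω.
The fractional drop is R_th/(R_th + R_L); requiring this ≤ 0.0900 gives R_L ≥ R_th(1/0.0900 − 1) = 679.0 × 10.11 = 6.86 kΩ.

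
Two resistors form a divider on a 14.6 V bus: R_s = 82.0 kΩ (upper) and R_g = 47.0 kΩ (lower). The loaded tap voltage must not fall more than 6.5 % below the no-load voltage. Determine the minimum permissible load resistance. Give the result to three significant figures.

R_L(min) ≈ 430 kΩ

Output resistance R_th = R_s‖R_g = (82.0 × 47.0)/129.0 = 29.88 kΩ.
The fractional drop is R_th/(R_th + R_L); requiring this ≤ 0.0650 gives R_L ≥ R_th(1/0.0650 − 1) = 29.88 × 14.38 = 430 kΩ.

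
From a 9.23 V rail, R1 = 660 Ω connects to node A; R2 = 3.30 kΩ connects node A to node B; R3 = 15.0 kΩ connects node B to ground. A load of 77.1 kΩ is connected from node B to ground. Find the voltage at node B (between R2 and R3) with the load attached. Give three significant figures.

V ≈ 7.02 V

At node B, R3 is in parallel with the load: R3‖R_L = 12560 Ω.
Below node A the resistance is R2 + (R3‖R_L) = 15860 Ω, so V_A = 9.23 × 15860/16520 = 8.861 V.
Then V_B = V_A × (R3‖R_L)/(R2 + R3‖R_L) = 8.861 × 12560/15860 = 7.02 V.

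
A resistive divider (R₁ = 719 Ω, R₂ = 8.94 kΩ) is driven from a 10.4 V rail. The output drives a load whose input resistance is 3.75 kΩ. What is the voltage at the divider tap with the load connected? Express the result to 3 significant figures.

V_out ≈ 8.18 V

The load sits in parallel with R₂: R₂‖R_L = (8940 × 3750) / (8940 + 3750) = 2642 Ω.
V_out = 10.4 × 2642 / (719 + 2642) = 10.4 × 2642/3361 = 8.18 V.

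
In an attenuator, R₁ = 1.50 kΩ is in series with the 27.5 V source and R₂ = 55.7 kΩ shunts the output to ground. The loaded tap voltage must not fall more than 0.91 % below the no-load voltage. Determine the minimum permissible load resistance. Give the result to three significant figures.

R_L(min) ≈ 159 kΩ

Output resistance R_th = R₁‖R₂ = (1.50 × 55.7)/57.20 = 1.461 kΩ.
The fractional drop is R_th/(R_th + R_L); requiring this ≤ 0.00910 gives R_L ≥ R_th(1/0.00910 − 1) = 1.461 × 108.9 = 159 kΩ.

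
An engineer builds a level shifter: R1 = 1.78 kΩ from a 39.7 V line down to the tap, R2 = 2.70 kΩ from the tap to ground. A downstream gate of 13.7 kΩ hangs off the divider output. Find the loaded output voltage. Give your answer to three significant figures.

The load sits in parallel with R2: R2‖R_L = (2.70 × 13.7) / (2.70 + 13.7) = 2.255 kΩ.
V_out = 39.7 × 2.255 / (1.78 + 2.255) = 39.7 × 2.255/4.035 = 22.2 V.

V_out ≈ 22.2 V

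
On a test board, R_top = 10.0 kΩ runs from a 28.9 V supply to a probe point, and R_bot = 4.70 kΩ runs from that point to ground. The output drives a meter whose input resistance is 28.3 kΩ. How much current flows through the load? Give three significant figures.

R_bot‖R_L = 4.031 kΩ; V_out = 28.9 × 4.031/14.03 = 8.302 V.
I_L = V_out / R_L = 8.302 / 28.3 kΩ = 0.293 mA.

I_L ≈ 0.293 mA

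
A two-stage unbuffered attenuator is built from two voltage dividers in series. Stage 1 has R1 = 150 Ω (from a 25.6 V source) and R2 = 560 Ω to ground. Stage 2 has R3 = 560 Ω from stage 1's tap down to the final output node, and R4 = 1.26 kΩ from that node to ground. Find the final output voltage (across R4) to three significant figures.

V_out ≈ 13.1 V

Stage 2 presents R3+R4 = 1820 Ω as a load on stage 1's tap.
Stage 1's lower leg becomes R2‖(R3+R4) = 428.2 Ω, so V_mid = 25.6 × 428.2/578.2 = 18.96 V.
Stage 2 is itself unloaded: V_out = V_mid × R4/(R3+R4) = 18.96 × 1260/1820 = 13.1 V.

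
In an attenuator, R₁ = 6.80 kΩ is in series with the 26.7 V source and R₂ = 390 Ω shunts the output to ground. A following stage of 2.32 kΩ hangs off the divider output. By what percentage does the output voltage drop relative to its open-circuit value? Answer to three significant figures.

The divider's output (Thévenin) resistance is R₁‖R₂ = 368.8 Ω.
Fractional drop under load = R_th/(R_th + R_L) = 368.8 / (368.8 + 2320) = 0.1372.
So the output falls by 13.7 %.

13.7 %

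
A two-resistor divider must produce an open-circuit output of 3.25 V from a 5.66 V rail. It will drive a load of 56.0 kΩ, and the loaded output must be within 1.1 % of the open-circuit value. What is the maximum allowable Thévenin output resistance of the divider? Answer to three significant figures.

Loading drop = R_th/(R_th + R_L) ≤ 0.0110, so R_th ≤ R_L · ε/(1−ε) = 56.0 kΩ × 0.0110/0.9890 = 623 Ω.
(Any R1, R2 with R2/(R1+R2) = 0.574 and R1‖R2 ≤ 623 Ω will meet the spec.)

R_th ≤ 623 Ω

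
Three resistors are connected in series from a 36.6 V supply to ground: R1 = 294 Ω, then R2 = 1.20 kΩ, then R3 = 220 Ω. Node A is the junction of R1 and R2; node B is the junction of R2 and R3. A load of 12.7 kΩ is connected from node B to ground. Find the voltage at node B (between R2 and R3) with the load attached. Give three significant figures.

At node B, R3 is in parallel with the load: R3‖R_L = 216.3 Ω.
Below node A the resistance is R2 + (R3‖R_L) = 1416 Ω, so V_A = 36.6 × 1416/1710 = 30.31 V.
Then V_B = V_A × (R3‖R_L)/(R2 + R3‖R_L) = 30.31 × 216.3/1416 = 4.63 V.

V ≈ 4.63 V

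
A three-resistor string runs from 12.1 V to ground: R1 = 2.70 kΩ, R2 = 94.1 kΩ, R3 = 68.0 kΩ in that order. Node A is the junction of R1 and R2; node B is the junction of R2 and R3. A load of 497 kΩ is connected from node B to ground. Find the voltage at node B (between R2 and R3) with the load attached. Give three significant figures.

At node B, R3 is in parallel with the load: R3‖R_L = 59.82 kΩ.
Below node A the resistance is R2 + (R3‖R_L) = 153.9 kΩ, so V_A = 12.1 × 153.9/156.6 = 11.89 V.
Then V_B = V_A × (R3‖R_L)/(R2 + R3‖R_L) = 11.89 × 59.82/153.9 = 4.62 V.

V ≈ 4.62 V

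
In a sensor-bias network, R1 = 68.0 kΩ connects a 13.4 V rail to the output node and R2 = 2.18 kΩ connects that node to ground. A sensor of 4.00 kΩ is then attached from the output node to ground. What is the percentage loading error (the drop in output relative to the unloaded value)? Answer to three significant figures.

The divider's output (Thévenin) resistance is R1‖R2 = 2.112 kΩ.
Fractional drop under load = R_th/(R_th + R_L) = 2.112 / (2.112 + 4.00) = 0.3456.
So the output falls by 34.6 %.

34.6 %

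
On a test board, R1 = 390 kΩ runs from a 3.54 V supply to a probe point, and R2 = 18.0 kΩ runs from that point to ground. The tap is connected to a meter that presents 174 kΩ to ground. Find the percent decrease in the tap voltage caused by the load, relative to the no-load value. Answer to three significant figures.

The divider's output (Thévenin) resistance is R1‖R2 = 17.21 kΩ.
Fractional drop under load = R_th/(R_th + R_L) = 17.21 / (17.21 + 174) = 0.08999.
So the output falls by 9.00 %.

9.00 %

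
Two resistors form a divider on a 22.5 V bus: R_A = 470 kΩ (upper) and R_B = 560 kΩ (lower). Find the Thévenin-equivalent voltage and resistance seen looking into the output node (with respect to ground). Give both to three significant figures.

V_th = 12.2 V, R_th = 256 kΩ

V_th is the open-circuit tap voltage: 22.5 × 560/(470 + 560) = 12.2 V.
With the supply zeroed, R_A and R_B appear in parallel from the tap: R_th = R_A‖R_B = (470 × 560)/1030 = 256 kΩ.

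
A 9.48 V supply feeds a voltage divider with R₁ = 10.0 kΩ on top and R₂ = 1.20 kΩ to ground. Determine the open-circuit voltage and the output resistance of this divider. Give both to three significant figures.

V_th = 1.02 V, R_th = 1.07 kΩ

V_th is the open-circuit tap voltage: 9.48 × 1.20/(10.0 + 1.20) = 1.02 V.
With the supply zeroed, R₁ and R₂ appear in parallel from the tap: R_th = R₁‖R₂ = (10.0 × 1.20)/11.20 = 1.07 kΩ.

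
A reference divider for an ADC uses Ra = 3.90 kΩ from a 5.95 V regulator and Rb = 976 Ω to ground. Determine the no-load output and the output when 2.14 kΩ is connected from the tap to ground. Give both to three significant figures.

Unloaded: 1.19 V; loaded: 0.873 V

Open-circuit: V = 5.95 × 976/(3900 + 976) = 1.19 V.
With the load, Rb becomes Rb‖R_L = 670.3 Ω, so V = 5.95 × 670.3/4570 = 0.873 V.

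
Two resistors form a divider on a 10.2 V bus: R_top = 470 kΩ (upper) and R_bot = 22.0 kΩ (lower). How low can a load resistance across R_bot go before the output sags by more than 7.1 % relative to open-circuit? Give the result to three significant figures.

Output resistance R_th = R_top‖R_bot = (470 × 22.0)/492.0 = 21.02 kΩ.
The fractional drop is R_th/(R_th + R_L); requiring this ≤ 0.0710 gives R_L ≥ R_th(1/0.0710 − 1) = 21.02 × 13.08 = 275 kΩ.

R_L(min) ≈ 275 kΩ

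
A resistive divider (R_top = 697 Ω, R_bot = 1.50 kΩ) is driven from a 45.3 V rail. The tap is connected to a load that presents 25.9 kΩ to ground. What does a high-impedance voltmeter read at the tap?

V_out ≈ 30.4 V

The load sits in parallel with R_bot: R_bot‖R_L = (1500 × 25900) / (1500 + 25900) = 1418 Ω.
V_out = 45.3 × 1418 / (697 + 1418) = 45.3 × 1418/2115 = 30.4 V.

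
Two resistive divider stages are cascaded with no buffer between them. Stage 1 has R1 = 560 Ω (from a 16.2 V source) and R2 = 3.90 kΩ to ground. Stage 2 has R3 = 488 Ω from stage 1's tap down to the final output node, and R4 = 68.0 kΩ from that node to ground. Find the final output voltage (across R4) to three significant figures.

V_out ≈ 14.0 V

Stage 2 presents R3+R4 = 68490 Ω as a load on stage 1's tap.
Stage 1's lower leg becomes R2‖(R3+R4) = 3690 Ω, so V_mid = 16.2 × 3690/4250 = 14.07 V.
Stage 2 is itself unloaded: V_out = V_mid × R4/(R3+R4) = 14.07 × 68000/68490 = 14.0 V.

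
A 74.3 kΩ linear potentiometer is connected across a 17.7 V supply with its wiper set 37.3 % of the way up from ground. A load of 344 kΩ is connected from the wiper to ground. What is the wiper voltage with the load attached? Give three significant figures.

The wiper splits the pot into (1−α)R = 46.59 kΩ above and αR = 27.71 kΩ below.
Lower section ‖ load = 25.65 kΩ.
V_wiper = 17.7 × 25.65/(46.59 + 25.65) = 6.28 V.

V ≈ 6.28 V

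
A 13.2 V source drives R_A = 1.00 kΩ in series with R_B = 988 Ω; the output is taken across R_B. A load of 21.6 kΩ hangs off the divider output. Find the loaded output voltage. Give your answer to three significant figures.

The load sits in parallel with R_B: R_B‖R_L = (988 × 21600) / (988 + 21600) = 944.8 Ω.
V_out = 13.2 × 944.8 / (1000 + 944.8) = 13.2 × 944.8/1945 = 6.41 V.
(Unloaded it would have been 6.56 V.)

V_out ≈ 6.41 V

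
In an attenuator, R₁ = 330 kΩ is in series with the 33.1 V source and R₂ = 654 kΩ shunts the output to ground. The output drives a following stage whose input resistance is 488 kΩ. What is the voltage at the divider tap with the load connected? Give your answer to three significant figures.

The load sits in parallel with R₂: R₂‖R_L = (654 × 488) / (654 + 488) = 279.5 kΩ.
V_out = 33.1 × 279.5 / (330 + 279.5) = 33.1 × 279.5/609.5 = 15.2 V.

V_out ≈ 15.2 V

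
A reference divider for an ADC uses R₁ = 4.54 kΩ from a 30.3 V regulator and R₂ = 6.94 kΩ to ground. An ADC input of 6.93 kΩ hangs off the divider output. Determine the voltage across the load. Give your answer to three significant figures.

V_out ≈ 13.1 V

The load sits in parallel with R₂: R₂‖R_L = (6.94 × 6.93) / (6.94 + 6.93) = 3.467 kΩ.
V_out = 30.3 × 3.467 / (4.54 + 3.467) = 30.3 × 3.467/8.007 = 13.1 V.
(Unloaded it would have been 18.3 V.)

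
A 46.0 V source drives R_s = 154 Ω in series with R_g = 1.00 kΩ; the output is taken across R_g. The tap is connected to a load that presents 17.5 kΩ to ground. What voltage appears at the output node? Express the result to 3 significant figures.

The load sits in parallel with R_g: R_g‖R_L = (1000 × 17500) / (1000 + 17500) = 945.9 Ω.
V_out = 46.0 × 945.9 / (154 + 945.9) = 46.0 × 945.9/1100 = 39.6 V.
(Unloaded it would have been 39.9 V.)

V_out ≈ 39.6 V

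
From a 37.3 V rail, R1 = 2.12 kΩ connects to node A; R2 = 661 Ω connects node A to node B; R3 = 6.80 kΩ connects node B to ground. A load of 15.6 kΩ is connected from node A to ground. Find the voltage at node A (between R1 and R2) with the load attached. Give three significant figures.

V ≈ 26.3 V

Below node A the series string R2+R3 = 7461 Ω sits in parallel with the 15600 Ω load: 5047 Ω.
V_A = 37.3 × 5047/(2120 + 5047) = 26.3 V.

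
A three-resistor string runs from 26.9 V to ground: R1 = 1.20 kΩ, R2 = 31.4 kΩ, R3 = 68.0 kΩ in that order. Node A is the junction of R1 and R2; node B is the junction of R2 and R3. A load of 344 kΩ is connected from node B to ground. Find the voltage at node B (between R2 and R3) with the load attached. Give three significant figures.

V ≈ 17.1 V

At node B, R3 is in parallel with the load: R3‖R_L = 56.78 kΩ.
Below node A the resistance is R2 + (R3‖R_L) = 88.18 kΩ, so V_A = 26.9 × 88.18/89.38 = 26.54 V.
Then V_B = V_A × (R3‖R_L)/(R2 + R3‖R_L) = 26.54 × 56.78/88.18 = 17.1 V.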